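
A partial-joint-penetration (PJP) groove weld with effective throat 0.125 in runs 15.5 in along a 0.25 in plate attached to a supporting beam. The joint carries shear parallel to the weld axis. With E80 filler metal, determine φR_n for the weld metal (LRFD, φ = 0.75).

φR_n ≈ 69.8 kips

E80XX → F_EXX = 80 ksi.
Effective throat (given) t_e = 0.125 in.
A_we = 0.125 × 15.5 = 1.938 in².
F_nw = 0.6 F_EXX = 48 ksi.
φR_n = 0.75 × 48 × 1.938 = 69.75 kips.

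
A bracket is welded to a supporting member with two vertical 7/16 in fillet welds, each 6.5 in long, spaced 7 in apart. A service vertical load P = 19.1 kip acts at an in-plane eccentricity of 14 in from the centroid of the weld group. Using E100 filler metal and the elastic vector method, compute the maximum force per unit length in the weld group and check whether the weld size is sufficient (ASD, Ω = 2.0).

f_max ≈ 7.37 kip/in; adequate

E100XX → F_EXX = 100 ksi.
Total weld length L_w = 13 in. Treat welds as unit-width lines.
Polar moment about centroid: J = 2[d³/12 + d(b/2)²] = 2[6.5³/12 + 6.5×3.5²] = 205 in³.
Direct shear f_v = P/L_w = 19.1 / 13 = 1.469 kip/in (vertical).
Torsion M = P·e = 19.1 × 14 = 267.4 kip·in.
Critical point at (x, y) = (3.5, 3.25) from centroid. f_tx = M·y/J = 4.239 kip/in; f_ty = M·x/J = 4.565 kip/in.
Resultant f_max = √[f_tx² + (f_v + f_ty)²] = √[4.239² + (1.469 + 4.565)²] = 7.374 kip/in.
Capacity per unit length: r_n/Ω = (1/2.0) × 0.6 × 100 × (0.707 × 0.4375) = 9.279 kip/in.
7.374 ≤ 9.279 → adequate.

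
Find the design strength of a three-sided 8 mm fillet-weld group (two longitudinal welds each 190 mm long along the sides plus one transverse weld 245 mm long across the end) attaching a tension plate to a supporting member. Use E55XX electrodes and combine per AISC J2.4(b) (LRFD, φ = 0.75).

E55XX → F_EXX = 550 MPa.
t_e = 0.707 × 8 = 5.656 mm.
R_nwl = 0.6 × 550 × 5.656 × 380 × 10⁻³ = 709.3 kN (longitudinal, 2 welds).
R_nwt = 0.6 × 550 × 5.656 × 245 × 10⁻³ = 457.3 kN (transverse, base value).
(i) R_nwl + R_nwt = 1167 kN; (ii) 0.85 R_nwl + 1.5 R_nwt = 1289 kN.
R_n = max = 1289 kN [governs: (ii)]; φR_n = 966.6 kN.

φR_n ≈ 967 kN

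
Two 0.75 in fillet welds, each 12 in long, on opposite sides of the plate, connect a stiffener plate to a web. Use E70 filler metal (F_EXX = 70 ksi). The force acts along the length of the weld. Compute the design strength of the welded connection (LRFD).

Effective throat t_e = 0.707 × 0.75 = 0.5302 in.
Total length L = 24 in; A_we = 0.5302 × 24 = 12.73 in².
F_nw = 0.6 F_EXX = 0.6 × 70 = 42 ksi.
φR_n = 0.75 × 42 × 12.73 = 400.9 kip.

φR_n ≈ 401 kip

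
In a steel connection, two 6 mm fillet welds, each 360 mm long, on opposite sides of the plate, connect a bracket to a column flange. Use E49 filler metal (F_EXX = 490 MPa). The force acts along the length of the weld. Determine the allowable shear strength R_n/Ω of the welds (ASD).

R_n/Ω ≈ 449 kN

Effective throat t_e = 0.707 × 6 = 4.242 mm.
Total length L = 720 mm; A_we = 4.242 × 720 = 3054 mm².
F_nw = 0.6 F_EXX = 0.6 × 490 = 294 MPa.
R_n = 294 × 3054 × 10⁻³ = 897.9 kN; R_n/Ω = 897.9/2.0 = 449 kN.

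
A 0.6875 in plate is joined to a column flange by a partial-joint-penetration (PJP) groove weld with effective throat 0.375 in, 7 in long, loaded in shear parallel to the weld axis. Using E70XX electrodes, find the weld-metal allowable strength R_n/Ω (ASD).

R_n/Ω ≈ 55.1 kips

E70XX → F_EXX = 70 ksi.
Effective throat (given) t_e = 0.375 in.
A_we = 0.375 × 7 = 2.625 in².
F_nw = 0.6 F_EXX = 42 ksi.
R_n/Ω = (42 × 2.625) / 2.0 = 55.12 kips.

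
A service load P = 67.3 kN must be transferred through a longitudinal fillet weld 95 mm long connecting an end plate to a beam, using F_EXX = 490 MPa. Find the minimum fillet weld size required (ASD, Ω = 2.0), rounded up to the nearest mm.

Total weld length L = 95 mm.
Required throat t_e = P × Ω / (0.6 F_EXX × L) = 67.3 × 2.0 / (0.6 × 490 × 95 × 10⁻³) = 4.819 mm.
Required leg w = t_e / 0.707 = 6.816 mm → use 7 mm.

w = 7 mm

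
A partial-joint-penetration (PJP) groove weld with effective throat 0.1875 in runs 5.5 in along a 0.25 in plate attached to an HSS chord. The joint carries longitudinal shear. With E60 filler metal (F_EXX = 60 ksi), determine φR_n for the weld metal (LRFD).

φR_n ≈ 27.8 kips

Effective throat (given) t_e = 0.1875 in.
A_we = 0.1875 × 5.5 = 1.031 in².
F_nw = 0.6 F_EXX = 36 ksi.
φR_n = 0.75 × 36 × 1.031 = 27.84 kips.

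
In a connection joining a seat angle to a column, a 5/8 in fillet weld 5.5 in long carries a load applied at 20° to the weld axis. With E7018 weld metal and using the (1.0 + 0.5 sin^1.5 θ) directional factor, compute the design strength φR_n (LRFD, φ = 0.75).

E70XX → F_EXX = 70 ksi.
t_e = 0.707 × 0.625 = 0.4419 in; A_we = 0.4419 × 5.5 = 2.43 in².
Directional factor: 1.0 + 0.5 sin^1.5(20°) = 1.1.
F_nw = 0.6 × 70 × 1.1 = 46.2 ksi.
φR_n = 0.75 × 46.2 × 2.43 = 84.21 kips.

φR_n ≈ 84.2 kips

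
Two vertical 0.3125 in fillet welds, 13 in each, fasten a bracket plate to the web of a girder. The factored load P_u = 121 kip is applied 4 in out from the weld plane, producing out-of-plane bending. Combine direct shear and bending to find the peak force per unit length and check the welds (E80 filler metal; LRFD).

E80XX → F_EXX = 80 ksi.
L_w = 2 × 13 = 26 in; section modulus (unit throat) S = 2 × L²/6 = 56.33 in².
Direct shear f_v = P/L_w = 121/26 = 4.654 kip/in.
Moment M = P × e = 121 × 4 = 484 kip·in; bending f_b = M/S = 8.592 kip/in.
f_max = √(f_v² + f_b²) = √(4.654² + 8.592²) = 9.771 kip/in.
φr_n = 0.75 × 0.6 × 80 × (0.707 × 0.3125) = 7.954 kip/in → NOT adequate.

f_max ≈ 9.77 kip/in; NOT adequate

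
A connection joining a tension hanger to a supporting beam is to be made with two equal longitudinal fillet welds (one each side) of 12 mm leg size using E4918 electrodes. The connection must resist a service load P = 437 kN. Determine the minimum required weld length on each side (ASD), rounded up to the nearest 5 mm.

E49XX → F_EXX = 490 MPa.
Throat t_e = 0.707 × 12 = 8.484 mm.
r_n/Ω = (0.6 × 490 × 8.484) / 2.0 = 1247 N/mm = 1.247 kN/mm.
L_req = P / (r_n/Ω) = 437 / 1.247 = 350.4 mm total.
Per side: 350.4 / 2 = 175.2 mm.
Round up → use L = 180 mm on each side.

L = 180 mm on each side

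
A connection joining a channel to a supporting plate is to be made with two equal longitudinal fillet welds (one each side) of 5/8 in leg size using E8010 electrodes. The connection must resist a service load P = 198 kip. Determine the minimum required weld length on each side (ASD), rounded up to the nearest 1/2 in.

E80XX → F_EXX = 80 ksi.
Throat t_e = 0.707 × 0.625 = 0.4419 in.
r_n/Ω = (0.6 × 80 × 0.4419) / 2.0 = 10.6 kip/in.
L_req = P / (r_n/Ω) = 198 / 10.6 = 18.67 in total.
Per side: 18.67 / 2 = 9.335 in.
Round up → use L = 9.5 in on each side.

L = 9.5 in on each side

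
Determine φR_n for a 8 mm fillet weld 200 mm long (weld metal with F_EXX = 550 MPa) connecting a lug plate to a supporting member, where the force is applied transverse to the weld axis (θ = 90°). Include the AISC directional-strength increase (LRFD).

φR_n ≈ 420 kN

t_e = 0.707 × 8 = 5.656 mm; A_we = 5.656 × 200 = 1131 mm².
Directional factor: 1.0 + 0.5 sin^1.5(90°) = 1.5.
F_nw = 0.6 × 550 × 1.5 = 495 MPa.
φR_n = 0.75 × 495 × 1131 × 10⁻³ = 420 kN.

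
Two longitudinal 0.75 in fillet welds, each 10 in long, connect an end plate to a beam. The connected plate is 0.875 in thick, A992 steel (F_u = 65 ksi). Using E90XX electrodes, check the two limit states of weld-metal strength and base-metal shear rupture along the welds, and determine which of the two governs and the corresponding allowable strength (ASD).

E90XX → F_EXX = 90 ksi.
t_e = 0.707 × 0.75 = 0.5302 in; L = 20 in.
Weld metal: R_n/Ω = (1/2.0) × 0.6 × 90 × 0.5302 × 20 = 286.3 kip.
Base metal (shear rupture): R_n/Ω = (1/2.0) × 0.6 × 65 × 0.875 × 20 = 341.2 kip.
Governing: weld metal.

R_n/Ω ≈ 286 kip (weld metal governs)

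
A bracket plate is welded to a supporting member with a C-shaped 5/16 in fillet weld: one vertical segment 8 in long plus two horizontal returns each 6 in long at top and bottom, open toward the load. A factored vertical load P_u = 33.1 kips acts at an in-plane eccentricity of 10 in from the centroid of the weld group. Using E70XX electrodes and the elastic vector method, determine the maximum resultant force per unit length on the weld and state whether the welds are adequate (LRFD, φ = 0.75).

E70XX → F_EXX = 70 ksi.
Total weld length L_w = 20 in. Treat welds as unit-width lines.
Centroid: x̄ = 2×6×3 / 20 = 1.8 in from the vertical weld.
Polar moment about centroid: J = I_x + I_y = [8³/12 + 2×6×4²] + [8×1.8² + 2(6³/12 + 6×1.2²)] = 313.9 in³.
Direct shear f_v = P/L_w = 33.1 / 20 = 1.655 kip/in (vertical).
Torsion M = P·e = 33.1 × 10 = 331 kip·in.
Critical point at (x, y) = (4.2, 4) from centroid. f_tx = M·y/J = 4.218 kip/in; f_ty = M·x/J = 4.429 kip/in.
Resultant f_max = √[f_tx² + (f_v + f_ty)²] = √[4.218² + (1.655 + 4.429)²] = 7.404 kip/in.
Capacity per unit length: φr_n = 0.75 × 0.6 × 70 × (0.707 × 0.3125) = 6.96 kip/in.
7.404 > 6.96 → NOT adequate.

f_max ≈ 7.4 kip/in; NOT adequate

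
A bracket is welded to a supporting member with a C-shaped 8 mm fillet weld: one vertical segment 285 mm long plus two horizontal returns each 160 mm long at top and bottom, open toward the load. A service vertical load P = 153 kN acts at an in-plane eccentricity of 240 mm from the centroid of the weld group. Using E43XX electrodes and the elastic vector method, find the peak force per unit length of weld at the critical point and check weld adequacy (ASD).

f_max ≈ 857 N/mm; NOT adequate

E43XX → F_EXX = 430 MPa.
Total weld length L_w = 605 mm. Treat welds as unit-width lines.
Centroid: x̄ = 2×160×80 / 605 = 42.31 mm from the vertical weld.
Polar moment about centroid: J = I_x + I_y = [285³/12 + 2×160×142.5²] + [285×42.31² + 2(160³/12 + 160×37.69²)] = 10070000 mm³.
Direct shear f_v = P/L_w = 153×10³ / 605 = 252.9 N/mm (vertical).
Torsion M = P·e = 153×10³ × 240 = 36720000 N·mm.
Critical point at (x, y) = (117.7, 142.5) from centroid. f_tx = M·y/J = 519.4 N/mm; f_ty = M·x/J = 428.9 N/mm.
Resultant f_max = √[f_tx² + (f_v + f_ty)²] = √[519.4² + (252.9 + 428.9)²] = 857.1 N/mm.
Capacity per unit length: r_n/Ω = (1/2.0) × 0.6 × 430 × (0.707 × 8) = 729.6 N/mm.
857.1 > 729.6 → NOT adequate.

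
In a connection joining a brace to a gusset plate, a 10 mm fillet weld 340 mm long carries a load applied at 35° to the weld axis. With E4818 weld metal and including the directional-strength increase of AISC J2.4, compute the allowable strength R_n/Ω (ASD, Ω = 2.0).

R_n/Ω ≈ 421 kN

E48XX → F_EXX = 480 MPa.
t_e = 0.707 × 10 = 7.07 mm; A_we = 7.07 × 340 = 2404 mm².
Directional factor: 1.0 + 0.5 sin^1.5(35°) = 1.217.
F_nw = 0.6 × 480 × 1.217 = 350.6 MPa.
R_n/Ω = (350.6 × 2404) / 2.0 × 10⁻³ = 421.3 kN.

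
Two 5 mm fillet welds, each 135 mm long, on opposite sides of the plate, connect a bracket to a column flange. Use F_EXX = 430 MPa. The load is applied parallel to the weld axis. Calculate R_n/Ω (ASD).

R_n/Ω ≈ 123 kN

Effective throat t_e = 0.707 × 5 = 3.535 mm.
Total length L = 270 mm; A_we = 3.535 × 270 = 954.4 mm².
F_nw = 0.6 F_EXX = 0.6 × 430 = 258 MPa.
R_n = 258 × 954.4 × 10⁻³ = 246.2 kN; R_n/Ω = 246.2/2.0 = 123.1 kN.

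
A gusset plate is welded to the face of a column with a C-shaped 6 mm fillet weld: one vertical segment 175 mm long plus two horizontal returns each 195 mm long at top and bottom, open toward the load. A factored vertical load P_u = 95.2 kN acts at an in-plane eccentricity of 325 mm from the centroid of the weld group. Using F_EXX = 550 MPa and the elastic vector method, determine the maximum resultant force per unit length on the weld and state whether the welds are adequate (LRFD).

f_max ≈ 967 N/mm; adequate

Total weld length L_w = 565 mm. Treat welds as unit-width lines.
Centroid: x̄ = 2×195×97.5 / 565 = 67.3 mm from the vertical weld.
Polar moment about centroid: J = I_x + I_y = [175³/12 + 2×195×87.5²] + [175×67.3² + 2(195³/12 + 195×30.2²)] = 5817000 mm³.
Direct shear f_v = P/L_w = 95.2×10³ / 565 = 168.5 N/mm (vertical).
Torsion M = P·e = 95.2×10³ × 325 = 30940000 N·mm.
Critical point at (x, y) = (127.7, 87.5) from centroid. f_tx = M·y/J = 465.4 N/mm; f_ty = M·x/J = 679.3 N/mm.
Resultant f_max = √[f_tx² + (f_v + f_ty)²] = √[465.4² + (168.5 + 679.3)²] = 967.1 N/mm.
Capacity per unit length: φr_n = 0.75 × 0.6 × 550 × (0.707 × 6) = 1050 N/mm.
967.1 ≤ 1050 → adequate.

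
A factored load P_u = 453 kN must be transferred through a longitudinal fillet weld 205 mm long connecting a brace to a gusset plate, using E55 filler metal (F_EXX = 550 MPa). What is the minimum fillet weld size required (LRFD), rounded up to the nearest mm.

w = 13 mm

Total weld length L = 205 mm.
Required throat t_e = P_u / (φ × 0.6 F_EXX × L) = 453 / (0.75 × 0.6 × 550 × 205 × 10⁻³) = 8.928 mm.
Required leg w = t_e / 0.707 = 12.63 mm → use 13 mm.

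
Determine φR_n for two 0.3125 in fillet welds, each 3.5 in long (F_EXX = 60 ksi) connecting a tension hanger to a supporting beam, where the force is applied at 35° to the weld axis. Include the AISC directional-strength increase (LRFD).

φR_n ≈ 50.8 kip

t_e = 0.707 × 0.3125 = 0.2209 in; A_we = 0.2209 × 7 = 1.547 in².
Directional factor: 1.0 + 0.5 sin^1.5(35°) = 1.217.
F_nw = 0.6 × 60 × 1.217 = 43.82 ksi.
φR_n = 0.75 × 43.82 × 1.547 = 50.83 kip.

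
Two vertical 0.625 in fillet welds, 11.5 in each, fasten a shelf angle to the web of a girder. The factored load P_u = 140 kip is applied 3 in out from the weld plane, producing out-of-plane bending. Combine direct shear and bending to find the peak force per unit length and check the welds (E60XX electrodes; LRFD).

f_max ≈ 11.3 kip/in; adequate

E60XX → F_EXX = 60 ksi.
L_w = 2 × 11.5 = 23 in; section modulus (unit throat) S = 2 × L²/6 = 44.08 in².
Direct shear f_v = P/L_w = 140/23 = 6.087 kip/in.
Moment M = P × e = 140 × 3 = 420 kip·in; bending f_b = M/S = 9.527 kip/in.
f_max = √(f_v² + f_b²) = √(6.087² + 9.527²) = 11.31 kip/in.
φr_n = 0.75 × 0.6 × 60 × (0.707 × 0.625) = 11.93 kip/in → adequate.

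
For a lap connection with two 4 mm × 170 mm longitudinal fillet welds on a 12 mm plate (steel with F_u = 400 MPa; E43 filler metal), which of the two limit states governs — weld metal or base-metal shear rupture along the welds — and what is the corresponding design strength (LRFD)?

φR_n ≈ 186 kN (weld metal governs)

E43XX → F_EXX = 430 MPa.
t_e = 0.707 × 4 = 2.828 mm; L = 340 mm.
Weld metal: φR_n = 0.75 × 0.6 × 430 × 2.828 × 340 × 10⁻³ = 186.1 kN.
Base metal (shear rupture): φR_n = 0.75 × 0.6 × 400 × 12 × 340 × 10⁻³ = 734.4 kN.
Governing: weld metal.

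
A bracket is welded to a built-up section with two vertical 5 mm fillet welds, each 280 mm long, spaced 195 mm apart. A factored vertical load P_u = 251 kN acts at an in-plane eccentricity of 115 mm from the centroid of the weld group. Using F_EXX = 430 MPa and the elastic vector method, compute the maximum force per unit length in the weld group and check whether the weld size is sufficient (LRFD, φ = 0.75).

f_max ≈ 885 N/mm; NOT adequate

Total weld length L_w = 560 mm. Treat welds as unit-width lines.
Polar moment about centroid: J = 2[d³/12 + d(b/2)²] = 2[280³/12 + 280×97.5²] = 8982000 mm³.
Direct shear f_v = P/L_w = 251×10³ / 560 = 448.2 N/mm (vertical).
Torsion M = P·e = 251×10³ × 115 = 28865000 N·mm.
Critical point at (x, y) = (97.5, 140) from centroid. f_tx = M·y/J = 449.9 N/mm; f_ty = M·x/J = 313.3 N/mm.
Resultant f_max = √[f_tx² + (f_v + f_ty)²] = √[449.9² + (448.2 + 313.3)²] = 884.5 N/mm.
Capacity per unit length: φr_n = 0.75 × 0.6 × 430 × (0.707 × 5) = 684 N/mm.
884.5 > 684 → NOT adequate.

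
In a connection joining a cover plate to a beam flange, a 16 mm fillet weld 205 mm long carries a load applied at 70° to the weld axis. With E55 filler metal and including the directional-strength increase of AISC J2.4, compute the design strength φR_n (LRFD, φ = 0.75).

E55XX → F_EXX = 550 MPa.
t_e = 0.707 × 16 = 11.31 mm; A_we = 11.31 × 205 = 2319 mm².
Directional factor: 1.0 + 0.5 sin^1.5(70°) = 1.455.
F_nw = 0.6 × 550 × 1.455 = 480.3 MPa.
φR_n = 0.75 × 480.3 × 2319 × 10⁻³ = 835.3 kN.

φR_n ≈ 835 kN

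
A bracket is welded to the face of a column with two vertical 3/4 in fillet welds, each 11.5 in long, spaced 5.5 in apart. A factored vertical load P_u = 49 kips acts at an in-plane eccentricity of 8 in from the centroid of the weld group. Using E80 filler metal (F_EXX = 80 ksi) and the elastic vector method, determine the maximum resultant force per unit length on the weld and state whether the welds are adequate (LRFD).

Total weld length L_w = 23 in. Treat welds as unit-width lines.
Polar moment about centroid: J = 2[d³/12 + d(b/2)²] = 2[11.5³/12 + 11.5×2.75²] = 427.4 in³.
Direct shear f_v = P/L_w = 49 / 23 = 2.13 kip/in (vertical).
Torsion M = P·e = 49 × 8 = 392 kip·in.
Critical point at (x, y) = (2.75, 5.75) from centroid. f_tx = M·y/J = 5.274 kip/in; f_ty = M·x/J = 2.522 kip/in.
Resultant f_max = √[f_tx² + (f_v + f_ty)²] = √[5.274² + (2.13 + 2.522)²] = 7.033 kip/in.
Capacity per unit length: φr_n = 0.75 × 0.6 × 80 × (0.707 × 0.75) = 19.09 kip/in.
7.033 ≤ 19.09 → adequate.

f_max ≈ 7.03 kip/in; adequate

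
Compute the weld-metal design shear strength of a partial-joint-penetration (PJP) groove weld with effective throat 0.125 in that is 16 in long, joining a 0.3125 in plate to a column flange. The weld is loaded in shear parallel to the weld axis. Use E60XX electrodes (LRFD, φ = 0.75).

φR_n ≈ 54 kip

E60XX → F_EXX = 60 ksi.
Effective throat (given) t_e = 0.125 in.
A_we = 0.125 × 16 = 2 in².
F_nw = 0.6 F_EXX = 36 ksi.
φR_n = 0.75 × 36 × 2 = 54 kip.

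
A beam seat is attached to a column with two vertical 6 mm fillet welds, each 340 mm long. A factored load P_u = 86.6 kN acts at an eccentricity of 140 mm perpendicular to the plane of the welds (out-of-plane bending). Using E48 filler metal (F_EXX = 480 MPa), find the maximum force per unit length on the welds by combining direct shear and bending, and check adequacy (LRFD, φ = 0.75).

f_max ≈ 339 N/mm; adequate

L_w = 2 × 340 = 680 mm; section modulus (unit throat) S = 2 × L²/6 = 38530 mm².
Direct shear f_v = P/L_w = 86.6×10³/680 = 127.4 N/mm.
Moment M = P × e = 86.6×10³ × 140 = 12124000 N·mm; bending f_b = M/S = 314.6 N/mm.
f_max = √(f_v² + f_b²) = √(127.4² + 314.6²) = 339.4 N/mm.
φr_n = 0.75 × 0.6 × 480 × (0.707 × 6) = 916.3 N/mm → adequate.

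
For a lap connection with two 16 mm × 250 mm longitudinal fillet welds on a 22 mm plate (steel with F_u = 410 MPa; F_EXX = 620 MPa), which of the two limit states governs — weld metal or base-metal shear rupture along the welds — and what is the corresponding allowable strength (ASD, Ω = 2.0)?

R_n/Ω ≈ 1050 kN (weld metal governs)

t_e = 0.707 × 16 = 11.31 mm; L = 500 mm.
Weld metal: R_n/Ω = (1/2.0) × 0.6 × 620 × 11.31 × 500 × 10⁻³ = 1052 kN.
Base metal (shear rupture): R_n/Ω = (1/2.0) × 0.6 × 410 × 22 × 500 × 10⁻³ = 1353 kN.
Governing: weld metal.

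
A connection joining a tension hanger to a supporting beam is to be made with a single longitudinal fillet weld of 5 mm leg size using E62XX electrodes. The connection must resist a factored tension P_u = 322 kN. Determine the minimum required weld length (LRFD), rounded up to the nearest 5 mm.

E62XX → F_EXX = 620 MPa.
Throat t_e = 0.707 × 5 = 3.535 mm.
φr_n = 0.75 × 0.6 × 620 × 3.535 × 10⁻³ = 0.9863 kN/mm.
L_req = P_u / φr_n = 322 / 0.9863 = 326.5 mm total.
Round up → use L = 330 mm.

L = 330 mm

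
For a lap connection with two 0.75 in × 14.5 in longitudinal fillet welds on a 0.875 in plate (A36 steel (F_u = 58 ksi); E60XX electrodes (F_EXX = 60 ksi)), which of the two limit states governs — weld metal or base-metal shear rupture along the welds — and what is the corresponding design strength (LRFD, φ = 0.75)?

t_e = 0.707 × 0.75 = 0.5302 in; L = 29 in.
Weld metal: φR_n = 0.75 × 0.6 × 60 × 0.5302 × 29 = 415.2 kip.
Base metal (shear rupture): φR_n = 0.75 × 0.6 × 58 × 0.875 × 29 = 662.3 kip.
Governing: weld metal.

φR_n ≈ 415 kip (weld metal governs)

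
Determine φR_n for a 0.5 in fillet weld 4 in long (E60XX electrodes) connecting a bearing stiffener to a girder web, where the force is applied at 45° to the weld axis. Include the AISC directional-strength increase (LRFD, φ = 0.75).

E60XX → F_EXX = 60 ksi.
t_e = 0.707 × 0.5 = 0.3535 in; A_we = 0.3535 × 4 = 1.414 in².
Directional factor: 1.0 + 0.5 sin^1.5(45°) = 1.297.
F_nw = 0.6 × 60 × 1.297 = 46.7 ksi.
φR_n = 0.75 × 46.7 × 1.414 = 49.53 kips.

φR_n ≈ 49.5 kips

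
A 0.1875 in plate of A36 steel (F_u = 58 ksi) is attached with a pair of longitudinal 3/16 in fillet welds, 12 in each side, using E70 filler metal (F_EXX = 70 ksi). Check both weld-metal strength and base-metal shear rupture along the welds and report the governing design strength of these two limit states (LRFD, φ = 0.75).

t_e = 0.707 × 0.1875 = 0.1326 in; L = 24 in.
Weld metal: φR_n = 0.75 × 0.6 × 70 × 0.1326 × 24 = 100.2 kip.
Base metal (shear rupture): φR_n = 0.75 × 0.6 × 58 × 0.1875 × 24 = 117.4 kip.
Governing: weld metal.

φR_n ≈ 100 kip (weld metal governs)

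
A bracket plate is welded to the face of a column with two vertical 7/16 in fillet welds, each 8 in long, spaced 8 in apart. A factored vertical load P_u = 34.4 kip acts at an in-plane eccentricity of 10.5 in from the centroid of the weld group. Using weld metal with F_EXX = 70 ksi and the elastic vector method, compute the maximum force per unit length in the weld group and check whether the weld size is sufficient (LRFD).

f_max ≈ 7.66 kip/in; adequate

Total weld length L_w = 16 in. Treat welds as unit-width lines.
Polar moment about centroid: J = 2[d³/12 + d(b/2)²] = 2[8³/12 + 8×4²] = 341.3 in³.
Direct shear f_v = P/L_w = 34.4 / 16 = 2.15 kip/in (vertical).
Torsion M = P·e = 34.4 × 10.5 = 361.2 kip·in.
Critical point at (x, y) = (4, 4) from centroid. f_tx = M·y/J = 4.233 kip/in; f_ty = M·x/J = 4.233 kip/in.
Resultant f_max = √[f_tx² + (f_v + f_ty)²] = √[4.233² + (2.15 + 4.233)²] = 7.659 kip/in.
Capacity per unit length: φr_n = 0.75 × 0.6 × 70 × (0.707 × 0.4375) = 9.743 kip/in.
7.659 ≤ 9.743 → adequate.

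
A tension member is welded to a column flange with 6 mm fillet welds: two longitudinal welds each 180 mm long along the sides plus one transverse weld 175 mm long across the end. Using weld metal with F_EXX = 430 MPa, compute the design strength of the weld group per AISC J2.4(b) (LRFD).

t_e = 0.707 × 6 = 4.242 mm.
R_nwl = 0.6 × 430 × 4.242 × 360 × 10⁻³ = 394 kN (longitudinal, 2 welds).
R_nwt = 0.6 × 430 × 4.242 × 175 × 10⁻³ = 191.5 kN (transverse, base value).
(i) R_nwl + R_nwt = 585.5 kN; (ii) 0.85 R_nwl + 1.5 R_nwt = 622.2 kN.
R_n = max = 622.2 kN [governs: (ii)]; φR_n = 466.6 kN.

φR_n ≈ 467 kN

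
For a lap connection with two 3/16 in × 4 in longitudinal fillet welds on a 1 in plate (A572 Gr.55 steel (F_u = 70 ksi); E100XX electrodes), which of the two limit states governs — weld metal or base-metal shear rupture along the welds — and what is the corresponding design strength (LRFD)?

φR_n ≈ 47.7 kip (weld metal governs)

E100XX → F_EXX = 100 ksi.
t_e = 0.707 × 0.1875 = 0.1326 in; L = 8 in.
Weld metal: φR_n = 0.75 × 0.6 × 100 × 0.1326 × 8 = 47.72 kip.
Base metal (shear rupture): φR_n = 0.75 × 0.6 × 70 × 1 × 8 = 252 kip.
Governing: weld metal.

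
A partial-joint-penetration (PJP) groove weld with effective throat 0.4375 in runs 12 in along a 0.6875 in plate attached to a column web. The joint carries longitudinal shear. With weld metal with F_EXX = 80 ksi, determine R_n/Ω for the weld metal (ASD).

R_n/Ω ≈ 126 kips

Effective throat (given) t_e = 0.4375 in.
A_we = 0.4375 × 12 = 5.25 in².
F_nw = 0.6 F_EXX = 48 ksi.
R_n/Ω = (48 × 5.25) / 2.0 = 126 kips.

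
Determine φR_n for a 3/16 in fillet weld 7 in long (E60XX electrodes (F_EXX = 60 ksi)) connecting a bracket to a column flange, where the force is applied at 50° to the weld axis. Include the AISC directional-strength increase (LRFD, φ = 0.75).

t_e = 0.707 × 0.1875 = 0.1326 in; A_we = 0.1326 × 7 = 0.9279 in².
Directional factor: 1.0 + 0.5 sin^1.5(50°) = 1.335.
F_nw = 0.6 × 60 × 1.335 = 48.07 ksi.
φR_n = 0.75 × 48.07 × 0.9279 = 33.45 kip.

φR_n ≈ 33.5 kip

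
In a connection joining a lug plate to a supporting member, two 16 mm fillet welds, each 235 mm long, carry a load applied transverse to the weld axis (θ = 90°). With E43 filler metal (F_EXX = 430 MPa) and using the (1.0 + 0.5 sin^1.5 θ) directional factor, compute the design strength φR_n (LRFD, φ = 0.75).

t_e = 0.707 × 16 = 11.31 mm; A_we = 11.31 × 470 = 5317 mm².
Directional factor: 1.0 + 0.5 sin^1.5(90°) = 1.5.
F_nw = 0.6 × 430 × 1.5 = 387 MPa.
φR_n = 0.75 × 387 × 5317 × 10⁻³ = 1543 kN.

φR_n ≈ 1540 kN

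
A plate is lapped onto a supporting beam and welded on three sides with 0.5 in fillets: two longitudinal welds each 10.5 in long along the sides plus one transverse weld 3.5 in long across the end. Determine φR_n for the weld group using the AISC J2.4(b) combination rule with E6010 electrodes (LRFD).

φR_n ≈ 234 kip

E60XX → F_EXX = 60 ksi.
t_e = 0.707 × 0.5 = 0.3535 in.
R_nwl = 0.6 × 60 × 0.3535 × 21 = 267.2 kip (longitudinal, 2 welds).
R_nwt = 0.6 × 60 × 0.3535 × 3.5 = 44.54 kip (transverse, base value).
(i) R_nwl + R_nwt = 311.8 kip; (ii) 0.85 R_nwl + 1.5 R_nwt = 294 kip.
R_n = max = 311.8 kip [governs: (i)]; φR_n = 233.8 kip.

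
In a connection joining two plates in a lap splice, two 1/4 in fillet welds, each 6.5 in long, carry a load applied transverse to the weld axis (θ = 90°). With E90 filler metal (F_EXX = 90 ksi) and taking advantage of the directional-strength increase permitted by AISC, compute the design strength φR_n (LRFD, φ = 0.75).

φR_n ≈ 140 kip

t_e = 0.707 × 0.25 = 0.1767 in; A_we = 0.1767 × 13 = 2.298 in².
Directional factor: 1.0 + 0.5 sin^1.5(90°) = 1.5.
F_nw = 0.6 × 90 × 1.5 = 81 ksi.
φR_n = 0.75 × 81 × 2.298 = 139.6 kip.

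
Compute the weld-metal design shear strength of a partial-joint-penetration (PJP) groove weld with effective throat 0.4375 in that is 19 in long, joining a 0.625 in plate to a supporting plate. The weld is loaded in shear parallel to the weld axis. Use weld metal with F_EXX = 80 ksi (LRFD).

φR_n ≈ 299 kip

Effective throat (given) t_e = 0.4375 in.
A_we = 0.4375 × 19 = 8.312 in².
F_nw = 0.6 F_EXX = 48 ksi.
φR_n = 0.75 × 48 × 8.312 = 299.2 kip.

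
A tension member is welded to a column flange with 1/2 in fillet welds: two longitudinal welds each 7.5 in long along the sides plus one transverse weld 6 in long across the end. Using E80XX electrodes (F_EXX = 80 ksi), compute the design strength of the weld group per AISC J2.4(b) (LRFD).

φR_n ≈ 277 kips

t_e = 0.707 × 0.5 = 0.3535 in.
R_nwl = 0.6 × 80 × 0.3535 × 15 = 254.5 kips (longitudinal, 2 welds).
R_nwt = 0.6 × 80 × 0.3535 × 6 = 101.8 kips (transverse, base value).
(i) R_nwl + R_nwt = 356.3 kips; (ii) 0.85 R_nwl + 1.5 R_nwt = 369.1 kips.
R_n = max = 369.1 kips [governs: (ii)]; φR_n = 276.8 kips.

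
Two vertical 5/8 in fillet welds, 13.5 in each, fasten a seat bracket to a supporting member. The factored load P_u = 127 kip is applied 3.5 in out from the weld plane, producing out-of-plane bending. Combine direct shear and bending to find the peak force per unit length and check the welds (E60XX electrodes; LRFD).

f_max ≈ 8.7 kip/in; adequate

E60XX → F_EXX = 60 ksi.
L_w = 2 × 13.5 = 27 in; section modulus (unit throat) S = 2 × L²/6 = 60.75 in².
Direct shear f_v = P/L_w = 127/27 = 4.704 kip/in.
Moment M = P × e = 127 × 3.5 = 444.5 kip·in; bending f_b = M/S = 7.317 kip/in.
f_max = √(f_v² + f_b²) = √(4.704² + 7.317²) = 8.698 kip/in.
φr_n = 0.75 × 0.6 × 60 × (0.707 × 0.625) = 11.93 kip/in → adequate.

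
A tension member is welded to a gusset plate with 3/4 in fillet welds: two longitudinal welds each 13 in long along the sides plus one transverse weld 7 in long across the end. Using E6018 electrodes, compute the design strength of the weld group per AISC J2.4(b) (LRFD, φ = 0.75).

φR_n ≈ 472 kips

E60XX → F_EXX = 60 ksi.
t_e = 0.707 × 0.75 = 0.5302 in.
R_nwl = 0.6 × 60 × 0.5302 × 26 = 496.3 kips (longitudinal, 2 welds).
R_nwt = 0.6 × 60 × 0.5302 × 7 = 133.6 kips (transverse, base value).
(i) R_nwl + R_nwt = 629.9 kips; (ii) 0.85 R_nwl + 1.5 R_nwt = 622.3 kips.
R_n = max = 629.9 kips [governs: (i)]; φR_n = 472.5 kips.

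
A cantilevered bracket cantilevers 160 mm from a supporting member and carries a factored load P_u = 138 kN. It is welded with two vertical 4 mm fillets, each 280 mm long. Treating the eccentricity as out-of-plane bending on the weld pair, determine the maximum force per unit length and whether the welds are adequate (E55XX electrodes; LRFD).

f_max ≈ 880 N/mm; NOT adequate

E55XX → F_EXX = 550 MPa.
L_w = 2 × 280 = 560 mm; section modulus (unit throat) S = 2 × L²/6 = 26130 mm².
Direct shear f_v = P/L_w = 138×10³/560 = 246.4 N/mm.
Moment M = P × e = 138×10³ × 160 = 22080000 N·mm; bending f_b = M/S = 844.9 N/mm.
f_max = √(f_v² + f_b²) = √(246.4² + 844.9²) = 880.1 N/mm.
φr_n = 0.75 × 0.6 × 550 × (0.707 × 4) = 699.9 N/mm → NOT adequate.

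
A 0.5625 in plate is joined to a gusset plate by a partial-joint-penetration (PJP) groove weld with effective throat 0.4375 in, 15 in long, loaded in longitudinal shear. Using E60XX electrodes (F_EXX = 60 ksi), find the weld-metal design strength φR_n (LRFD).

Effective throat (given) t_e = 0.4375 in.
A_we = 0.4375 × 15 = 6.562 in².
F_nw = 0.6 F_EXX = 36 ksi.
φR_n = 0.75 × 36 × 6.562 = 177.2 kip.

φR_n ≈ 177 kip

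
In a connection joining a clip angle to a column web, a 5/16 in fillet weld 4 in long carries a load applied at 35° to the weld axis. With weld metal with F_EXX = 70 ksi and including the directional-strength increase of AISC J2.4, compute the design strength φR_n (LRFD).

t_e = 0.707 × 0.3125 = 0.2209 in; A_we = 0.2209 × 4 = 0.8837 in².
Directional factor: 1.0 + 0.5 sin^1.5(35°) = 1.217.
F_nw = 0.6 × 70 × 1.217 = 51.12 ksi.
φR_n = 0.75 × 51.12 × 0.8837 = 33.88 kip.

φR_n ≈ 33.9 kip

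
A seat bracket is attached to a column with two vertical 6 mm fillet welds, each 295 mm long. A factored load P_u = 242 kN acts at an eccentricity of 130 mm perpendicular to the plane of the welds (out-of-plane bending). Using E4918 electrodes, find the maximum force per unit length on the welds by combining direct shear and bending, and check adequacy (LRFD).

E49XX → F_EXX = 490 MPa.
L_w = 2 × 295 = 590 mm; section modulus (unit throat) S = 2 × L²/6 = 29010 mm².
Direct shear f_v = P/L_w = 242×10³/590 = 410.2 N/mm.
Moment M = P × e = 242×10³ × 130 = 31460000 N·mm; bending f_b = M/S = 1085 N/mm.
f_max = √(f_v² + f_b²) = √(410.2² + 1085²) = 1159 N/mm.
φr_n = 0.75 × 0.6 × 490 × (0.707 × 6) = 935.4 N/mm → NOT adequate.

f_max ≈ 1160 N/mm; NOT adequate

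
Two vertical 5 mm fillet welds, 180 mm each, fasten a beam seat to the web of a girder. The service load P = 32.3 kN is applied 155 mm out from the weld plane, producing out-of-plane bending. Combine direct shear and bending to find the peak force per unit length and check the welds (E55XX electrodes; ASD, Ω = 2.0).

f_max ≈ 472 N/mm; adequate

E55XX → F_EXX = 550 MPa.
L_w = 2 × 180 = 360 mm; section modulus (unit throat) S = 2 × L²/6 = 10800 mm².
Direct shear f_v = P/L_w = 32.3×10³/360 = 89.72 N/mm.
Moment M = P × e = 32.3×10³ × 155 = 5006500 N·mm; bending f_b = M/S = 463.6 N/mm.
f_max = √(f_v² + f_b²) = √(89.72² + 463.6²) = 472.2 N/mm.
r_n/Ω = (1/2.0) × 0.6 × 550 × (0.707 × 5) = 583.3 N/mm → adequate.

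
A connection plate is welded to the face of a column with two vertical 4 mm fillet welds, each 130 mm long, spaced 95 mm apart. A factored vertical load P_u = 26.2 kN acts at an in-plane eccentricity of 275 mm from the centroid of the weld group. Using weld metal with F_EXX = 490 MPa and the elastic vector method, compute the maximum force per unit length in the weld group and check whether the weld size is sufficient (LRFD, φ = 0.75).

Total weld length L_w = 260 mm. Treat welds as unit-width lines.
Polar moment about centroid: J = 2[d³/12 + d(b/2)²] = 2[130³/12 + 130×47.5²] = 952800 mm³.
Direct shear f_v = P/L_w = 26.2×10³ / 260 = 100.8 N/mm (vertical).
Torsion M = P·e = 26.2×10³ × 275 = 7205000 N·mm.
Critical point at (x, y) = (47.5, 65) from centroid. f_tx = M·y/J = 491.5 N/mm; f_ty = M·x/J = 359.2 N/mm.
Resultant f_max = √[f_tx² + (f_v + f_ty)²] = √[491.5² + (100.8 + 359.2)²] = 673.2 N/mm.
Capacity per unit length: φr_n = 0.75 × 0.6 × 490 × (0.707 × 4) = 623.6 N/mm.
673.2 > 623.6 → NOT adequate.

f_max ≈ 673 N/mm; NOT adequate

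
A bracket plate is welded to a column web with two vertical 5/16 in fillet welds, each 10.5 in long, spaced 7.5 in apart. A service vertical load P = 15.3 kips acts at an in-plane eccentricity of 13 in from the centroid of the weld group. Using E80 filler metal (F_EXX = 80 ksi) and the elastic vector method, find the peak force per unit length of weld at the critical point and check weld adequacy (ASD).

Total weld length L_w = 21 in. Treat welds as unit-width lines.
Polar moment about centroid: J = 2[d³/12 + d(b/2)²] = 2[10.5³/12 + 10.5×3.75²] = 488.2 in³.
Direct shear f_v = P/L_w = 15.3 / 21 = 0.7286 kip/in (vertical).
Torsion M = P·e = 15.3 × 13 = 198.9 kip·in.
Critical point at (x, y) = (3.75, 5.25) from centroid. f_tx = M·y/J = 2.139 kip/in; f_ty = M·x/J = 1.528 kip/in.
Resultant f_max = √[f_tx² + (f_v + f_ty)²] = √[2.139² + (0.7286 + 1.528)²] = 3.109 kip/in.
Capacity per unit length: r_n/Ω = (1/2.0) × 0.6 × 80 × (0.707 × 0.3125) = 5.302 kip/in.
3.109 ≤ 5.302 → adequate.

f_max ≈ 3.11 kip/in; adequate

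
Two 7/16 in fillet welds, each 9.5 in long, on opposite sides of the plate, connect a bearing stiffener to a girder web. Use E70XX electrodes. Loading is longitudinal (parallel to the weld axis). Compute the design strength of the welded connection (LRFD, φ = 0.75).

E70XX → F_EXX = 70 ksi.
Effective throat t_e = 0.707 × 0.4375 = 0.3093 in.
Total length L = 19 in; A_we = 0.3093 × 19 = 5.877 in².
F_nw = 0.6 F_EXX = 0.6 × 70 = 42 ksi.
φR_n = 0.75 × 42 × 5.877 = 185.1 kips.

φR_n ≈ 185 kips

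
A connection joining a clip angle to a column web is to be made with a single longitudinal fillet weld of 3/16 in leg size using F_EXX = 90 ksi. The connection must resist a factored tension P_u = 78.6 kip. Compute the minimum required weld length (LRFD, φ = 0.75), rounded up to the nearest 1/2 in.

Throat t_e = 0.707 × 0.1875 = 0.1326 in.
φr_n = 0.75 × 0.6 × 90 × 0.1326 = 5.369 kip/in.
L_req = P_u / φr_n = 78.6 / 5.369 = 14.64 in total.
Round up → use L = 15 in.

L = 15 in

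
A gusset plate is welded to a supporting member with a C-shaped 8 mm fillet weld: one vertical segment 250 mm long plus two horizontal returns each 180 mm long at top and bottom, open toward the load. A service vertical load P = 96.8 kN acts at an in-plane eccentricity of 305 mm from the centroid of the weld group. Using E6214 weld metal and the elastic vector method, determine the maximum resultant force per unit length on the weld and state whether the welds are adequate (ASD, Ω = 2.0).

f_max ≈ 700 N/mm; adequate

E62XX → F_EXX = 620 MPa.
Total weld length L_w = 610 mm. Treat welds as unit-width lines.
Centroid: x̄ = 2×180×90 / 610 = 53.11 mm from the vertical weld.
Polar moment about centroid: J = I_x + I_y = [250³/12 + 2×180×125²] + [250×53.11² + 2(180³/12 + 180×36.89²)] = 9094000 mm³.
Direct shear f_v = P/L_w = 96.8×10³ / 610 = 158.7 N/mm (vertical).
Torsion M = P·e = 96.8×10³ × 305 = 29524000 N·mm.
Critical point at (x, y) = (126.9, 125) from centroid. f_tx = M·y/J = 405.8 N/mm; f_ty = M·x/J = 411.9 N/mm.
Resultant f_max = √[f_tx² + (f_v + f_ty)²] = √[405.8² + (158.7 + 411.9)²] = 700.2 N/mm.
Capacity per unit length: r_n/Ω = (1/2.0) × 0.6 × 620 × (0.707 × 8) = 1052 N/mm.
700.2 ≤ 1052 → adequate.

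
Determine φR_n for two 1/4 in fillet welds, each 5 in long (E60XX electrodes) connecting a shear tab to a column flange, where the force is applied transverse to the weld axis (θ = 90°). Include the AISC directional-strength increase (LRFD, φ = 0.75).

E60XX → F_EXX = 60 ksi.
t_e = 0.707 × 0.25 = 0.1767 in; A_we = 0.1767 × 10 = 1.767 in².
Directional factor: 1.0 + 0.5 sin^1.5(90°) = 1.5.
F_nw = 0.6 × 60 × 1.5 = 54 ksi.
φR_n = 0.75 × 54 × 1.767 = 71.58 kips.

φR_n ≈ 71.6 kips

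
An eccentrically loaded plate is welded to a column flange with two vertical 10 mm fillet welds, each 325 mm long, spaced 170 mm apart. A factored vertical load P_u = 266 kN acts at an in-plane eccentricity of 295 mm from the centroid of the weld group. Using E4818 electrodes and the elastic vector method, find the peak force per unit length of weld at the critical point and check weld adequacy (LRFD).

f_max ≈ 1610 N/mm; NOT adequate

E48XX → F_EXX = 480 MPa.
Total weld length L_w = 650 mm. Treat welds as unit-width lines.
Polar moment about centroid: J = 2[d³/12 + d(b/2)²] = 2[325³/12 + 325×85²] = 10420000 mm³.
Direct shear f_v = P/L_w = 266×10³ / 650 = 409.2 N/mm (vertical).
Torsion M = P·e = 266×10³ × 295 = 78470000 N·mm.
Critical point at (x, y) = (85, 162.5) from centroid. f_tx = M·y/J = 1224 N/mm; f_ty = M·x/J = 640.3 N/mm.
Resultant f_max = √[f_tx² + (f_v + f_ty)²] = √[1224² + (409.2 + 640.3)²] = 1612 N/mm.
Capacity per unit length: φr_n = 0.75 × 0.6 × 480 × (0.707 × 10) = 1527 N/mm.
1612 > 1527 → NOT adequate.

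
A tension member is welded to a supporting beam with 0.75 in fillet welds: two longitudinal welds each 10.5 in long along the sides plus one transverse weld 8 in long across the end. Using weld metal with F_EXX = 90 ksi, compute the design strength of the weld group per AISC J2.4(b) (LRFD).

t_e = 0.707 × 0.75 = 0.5302 in.
R_nwl = 0.6 × 90 × 0.5302 × 21 = 601.3 kips (longitudinal, 2 welds).
R_nwt = 0.6 × 90 × 0.5302 × 8 = 229.1 kips (transverse, base value).
(i) R_nwl + R_nwt = 830.4 kips; (ii) 0.85 R_nwl + 1.5 R_nwt = 854.7 kips.
R_n = max = 854.7 kips [governs: (ii)]; φR_n = 641 kips.

φR_n ≈ 641 kips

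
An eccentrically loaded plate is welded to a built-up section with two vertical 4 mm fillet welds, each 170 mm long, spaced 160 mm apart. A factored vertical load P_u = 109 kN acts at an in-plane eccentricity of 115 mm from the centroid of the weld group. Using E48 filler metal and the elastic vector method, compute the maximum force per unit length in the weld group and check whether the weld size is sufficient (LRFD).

f_max ≈ 746 N/mm; NOT adequate

E48XX → F_EXX = 480 MPa.
Total weld length L_w = 340 mm. Treat welds as unit-width lines.
Polar moment about centroid: J = 2[d³/12 + d(b/2)²] = 2[170³/12 + 170×80²] = 2995000 mm³.
Direct shear f_v = P/L_w = 109×10³ / 340 = 320.6 N/mm (vertical).
Torsion M = P·e = 109×10³ × 115 = 12535000 N·mm.
Critical point at (x, y) = (80, 85) from centroid. f_tx = M·y/J = 355.8 N/mm; f_ty = M·x/J = 334.8 N/mm.
Resultant f_max = √[f_tx² + (f_v + f_ty)²] = √[355.8² + (320.6 + 334.8)²] = 745.8 N/mm.
Capacity per unit length: φr_n = 0.75 × 0.6 × 480 × (0.707 × 4) = 610.8 N/mm.
745.8 > 610.8 → NOT adequate.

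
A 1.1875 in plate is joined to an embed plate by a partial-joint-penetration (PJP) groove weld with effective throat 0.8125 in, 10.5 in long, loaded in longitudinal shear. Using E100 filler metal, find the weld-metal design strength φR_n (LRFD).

E100XX → F_EXX = 100 ksi.
Effective throat (given) t_e = 0.8125 in.
A_we = 0.8125 × 10.5 = 8.531 in².
F_nw = 0.6 F_EXX = 60 ksi.
φR_n = 0.75 × 60 × 8.531 = 383.9 kips.

φR_n ≈ 384 kips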